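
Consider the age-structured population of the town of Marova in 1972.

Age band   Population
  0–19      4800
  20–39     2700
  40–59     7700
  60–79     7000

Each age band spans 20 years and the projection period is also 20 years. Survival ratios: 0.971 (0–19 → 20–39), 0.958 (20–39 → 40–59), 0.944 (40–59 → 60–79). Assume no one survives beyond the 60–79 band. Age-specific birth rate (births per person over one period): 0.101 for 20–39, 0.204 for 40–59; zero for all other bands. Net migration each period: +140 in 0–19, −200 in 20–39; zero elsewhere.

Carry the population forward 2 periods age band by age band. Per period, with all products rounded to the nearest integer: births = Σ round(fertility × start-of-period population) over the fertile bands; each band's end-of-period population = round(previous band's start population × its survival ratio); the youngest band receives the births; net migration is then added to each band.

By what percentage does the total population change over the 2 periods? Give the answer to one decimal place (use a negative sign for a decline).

-56.9

(Bands numbered youngest = 1 to oldest = 4.)
— Period 1 —
Births: 2700 × 0.101 = 273, 7700 × 0.204 = 1571 ⇒ total 1844
Band 2: 4800 × 0.971 = 4661
Band 3: 2700 × 0.958 = 2587
Band 4: 7700 × 0.944 = 7269
Net migration: Band 1 + 140 → 1984; Band 2 − 200 → 4461
End of period: [1984, 4461, 2587, 7269]
— Period 2 —
Births: 4461 × 0.101 = 451, 2587 × 0.204 = 528 ⇒ total 979
Band 2: 1984 × 0.971 = 1926
Band 3: 4461 × 0.958 = 4274
Band 4: 2587 × 0.944 = 2442
Net migration: Band 1 + 140 → 1119; Band 2 − 200 → 1726
End of period: [1119, 1726, 4274, 2442]
Total: 22200 → 9561; change = -12639; percentage change = -56.9%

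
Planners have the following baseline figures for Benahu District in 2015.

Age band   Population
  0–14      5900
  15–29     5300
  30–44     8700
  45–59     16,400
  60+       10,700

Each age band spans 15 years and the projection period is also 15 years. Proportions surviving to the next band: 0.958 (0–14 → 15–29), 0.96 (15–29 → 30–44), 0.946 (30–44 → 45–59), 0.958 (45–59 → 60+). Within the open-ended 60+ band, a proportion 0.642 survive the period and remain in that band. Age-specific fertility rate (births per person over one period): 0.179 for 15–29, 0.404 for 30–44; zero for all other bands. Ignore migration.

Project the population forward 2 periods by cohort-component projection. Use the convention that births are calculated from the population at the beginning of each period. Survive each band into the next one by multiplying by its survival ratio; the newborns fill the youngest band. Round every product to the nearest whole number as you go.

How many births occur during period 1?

Period 1:
Births: 5300 × 0.179 = 949 ; 8700 × 0.404 = 3515 — total 4464
15–29: 5900 × 0.958 = 5652
30–44: 5300 × 0.96 = 5088
45–59: 8700 × 0.946 = 8230
60+: 16400 × 0.958 + 10700 × 0.642 = 15711 + 6869 = 22580
Population now: 0–14=4464, 15–29=5652, 30–44=5088, 45–59=8230, 60+=22580

4464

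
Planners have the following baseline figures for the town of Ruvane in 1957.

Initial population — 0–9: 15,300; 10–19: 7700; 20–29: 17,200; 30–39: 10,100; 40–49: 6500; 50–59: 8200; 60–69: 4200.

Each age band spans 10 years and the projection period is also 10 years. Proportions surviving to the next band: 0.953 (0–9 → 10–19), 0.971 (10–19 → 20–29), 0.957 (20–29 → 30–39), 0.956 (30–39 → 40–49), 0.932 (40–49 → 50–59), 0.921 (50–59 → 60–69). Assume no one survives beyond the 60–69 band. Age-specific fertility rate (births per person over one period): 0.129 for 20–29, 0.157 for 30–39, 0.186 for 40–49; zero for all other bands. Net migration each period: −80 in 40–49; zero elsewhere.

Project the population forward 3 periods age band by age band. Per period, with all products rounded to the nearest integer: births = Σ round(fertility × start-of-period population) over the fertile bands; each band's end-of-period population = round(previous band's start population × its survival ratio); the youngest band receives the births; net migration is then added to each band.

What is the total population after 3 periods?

Let band 1 be 0–9 through band 7 = 60–69.
[period 1]
Births: 17200 * 0.129 = 2219, 10100 * 0.157 = 1586, 6500 * 0.186 = 1209 ⇒ total 5014
Band 2: 15300 * 0.953 = 14581
Band 3: 7700 * 0.971 = 7477
Band 4: 17200 * 0.957 = 16460
Band 5: 10100 * 0.956 = 9656
Band 6: 6500 * 0.932 = 6058
Band 7: 8200 * 0.921 = 7552
Net migration: Band 5 − 80 → 9576
End of period: [5014, 14581, 7477, 16460, 9576, 6058, 7552]
[period 2]
Births: 7477 * 0.129 = 965, 16460 * 0.157 = 2584, 9576 * 0.186 = 1781 ⇒ total 5330
Band 2: 5014 * 0.953 = 4778
Band 3: 14581 * 0.971 = 14158
Band 4: 7477 * 0.957 = 7155
Band 5: 16460 * 0.956 = 15736
Band 6: 9576 * 0.932 = 8925
Band 7: 6058 * 0.921 = 5579
Net migration: Band 5 − 80 → 15656
End of period: [5330, 4778, 14158, 7155, 15656, 8925, 5579]
[period 3]
Births: 14158 * 0.129 = 1826, 7155 * 0.157 = 1123, 15656 * 0.186 = 2912 ⇒ total 5861
Band 2: 5330 * 0.953 = 5079
Band 3: 4778 * 0.971 = 4639
Band 4: 14158 * 0.957 = 13549
Band 5: 7155 * 0.956 = 6840
Band 6: 15656 * 0.932 = 14591
Band 7: 8925 * 0.921 = 8220
Net migration: Band 5 − 80 → 6760
End of period: [5861, 5079, 4639, 13549, 6760, 14591, 8220]
Total after period 3: 5861 + 5079 + 4639 + 13549 + 6760 + 14591 + 8220 = 58699

58699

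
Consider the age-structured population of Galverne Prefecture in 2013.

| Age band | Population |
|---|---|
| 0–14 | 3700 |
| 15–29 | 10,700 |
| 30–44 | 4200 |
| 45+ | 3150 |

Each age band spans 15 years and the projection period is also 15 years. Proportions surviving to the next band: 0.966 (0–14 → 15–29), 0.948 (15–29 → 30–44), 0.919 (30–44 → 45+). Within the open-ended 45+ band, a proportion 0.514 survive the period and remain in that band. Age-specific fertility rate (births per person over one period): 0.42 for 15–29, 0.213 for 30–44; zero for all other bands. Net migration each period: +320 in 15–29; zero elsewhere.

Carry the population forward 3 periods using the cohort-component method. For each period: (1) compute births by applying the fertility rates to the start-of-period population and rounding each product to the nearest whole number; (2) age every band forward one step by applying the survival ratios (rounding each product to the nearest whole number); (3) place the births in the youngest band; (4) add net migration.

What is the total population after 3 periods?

21965

[period 1]
Births: 10700 × 0.42 = 4494 ; 4200 × 0.213 = 895 → total 5389
15–29: 3700 × 0.966 = 3574
30–44: 10700 × 0.948 = 10144
45+: 4200 × 0.919 + 3150 × 0.514 = 3860 + 1619 = 5479
Net migration: 15–29 + 320 → 3894
End of period: [5389, 3894, 10144, 5479]
[period 2]
Births: 3894 × 0.42 = 1635 ; 10144 × 0.213 = 2161 → total 3796
15–29: 5389 × 0.966 = 5206
30–44: 3894 × 0.948 = 3692
45+: 10144 × 0.919 + 5479 × 0.514 = 9322 + 2816 = 12138
Net migration: 15–29 + 320 → 5526
End of period: [3796, 5526, 3692, 12138]
[period 3]
Births: 5526 × 0.42 = 2321 ; 3692 × 0.213 = 786 → total 3107
15–29: 3796 × 0.966 = 3667
30–44: 5526 × 0.948 = 5239
45+: 3692 × 0.919 + 12138 × 0.514 = 3393 + 6239 = 9632
Net migration: 15–29 + 320 → 3987
End of period: [3107, 3987, 5239, 9632]
Total after period 3: 3107 + 3987 + 5239 + 9632 = 21965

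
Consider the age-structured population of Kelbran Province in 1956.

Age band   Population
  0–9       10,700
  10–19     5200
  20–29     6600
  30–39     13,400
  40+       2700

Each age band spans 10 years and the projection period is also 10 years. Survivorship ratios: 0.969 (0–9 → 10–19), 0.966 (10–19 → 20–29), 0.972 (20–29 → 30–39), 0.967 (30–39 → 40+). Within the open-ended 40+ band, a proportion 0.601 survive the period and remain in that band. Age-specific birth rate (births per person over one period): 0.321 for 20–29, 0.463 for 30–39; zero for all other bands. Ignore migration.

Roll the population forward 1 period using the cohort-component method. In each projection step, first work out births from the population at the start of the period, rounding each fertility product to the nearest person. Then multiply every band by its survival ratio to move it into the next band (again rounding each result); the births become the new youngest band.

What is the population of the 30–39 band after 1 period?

6415

(Bands numbered youngest = 1 to oldest = 5.)
After projecting period 1:
Births: 6600 × 0.321 = 2119 ; 13400 × 0.463 = 6204 ⇒ total 8323
Band 2: 10700 × 0.969 = 10368
Band 3: 5200 × 0.966 = 5023
Band 4: 6600 × 0.972 = 6415
Band 5: 13400 × 0.967 + 2700 × 0.601 = 12958 + 1623 = 14581
Giving 8323 / 10368 / 5023 / 6415 / 14581.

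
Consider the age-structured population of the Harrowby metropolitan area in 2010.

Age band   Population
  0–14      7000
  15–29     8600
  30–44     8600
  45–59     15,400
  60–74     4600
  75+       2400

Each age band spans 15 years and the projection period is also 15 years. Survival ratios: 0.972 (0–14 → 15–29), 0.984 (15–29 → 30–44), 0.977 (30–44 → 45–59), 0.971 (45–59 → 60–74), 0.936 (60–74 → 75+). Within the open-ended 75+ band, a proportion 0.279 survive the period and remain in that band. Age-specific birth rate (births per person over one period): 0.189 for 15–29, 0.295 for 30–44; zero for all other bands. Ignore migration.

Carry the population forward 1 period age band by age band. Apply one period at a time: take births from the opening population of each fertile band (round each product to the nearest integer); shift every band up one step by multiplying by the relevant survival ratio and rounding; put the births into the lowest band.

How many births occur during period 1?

(Groups numbered youngest = 1 to oldest = 6.)
After projecting period 1:
Births: 8600 × 0.189 = 1625 ; 8600 × 0.295 = 2537 ⇒ total 4162
Group 2: 7000 × 0.972 = 6804
Group 3: 8600 × 0.984 = 8462
Group 4: 8600 × 0.977 = 8402
Group 5: 15400 × 0.971 = 14953
Group 6: 4600 × 0.936 + 2400 × 0.279 = 4306 + 670 = 4976
End of period: [4162, 6804, 8462, 8402, 14953, 4976]

4162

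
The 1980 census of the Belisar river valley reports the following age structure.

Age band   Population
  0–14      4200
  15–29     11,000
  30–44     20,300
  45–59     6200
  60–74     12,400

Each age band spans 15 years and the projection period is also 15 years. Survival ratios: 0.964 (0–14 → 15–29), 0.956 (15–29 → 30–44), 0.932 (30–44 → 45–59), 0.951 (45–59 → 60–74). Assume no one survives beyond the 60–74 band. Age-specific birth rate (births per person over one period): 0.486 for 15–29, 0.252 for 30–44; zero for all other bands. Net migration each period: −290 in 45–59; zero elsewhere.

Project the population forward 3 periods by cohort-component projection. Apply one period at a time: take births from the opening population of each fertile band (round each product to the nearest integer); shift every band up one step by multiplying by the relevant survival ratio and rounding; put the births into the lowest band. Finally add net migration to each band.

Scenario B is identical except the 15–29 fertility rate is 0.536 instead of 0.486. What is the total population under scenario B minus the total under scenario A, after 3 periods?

1491

Period 1.
Births: 11000 × 0.486 = 5346 ; 20300 × 0.252 = 5116 → 10462
15–29: 4200 × 0.964 = 4049
30–44: 11000 × 0.956 = 10516
45–59: 20300 × 0.932 = 18920
60–74: 6200 × 0.951 = 5896
Net migration: 45–59 − 290 → 18630
→ [10462, 4049, 10516, 18630, 5896]
Period 2.
Births: 4049 × 0.486 = 1968 ; 10516 × 0.252 = 2650 → 4618
15–29: 10462 × 0.964 = 10085
30–44: 4049 × 0.956 = 3871
45–59: 10516 × 0.932 = 9801
60–74: 18630 × 0.951 = 17717
Net migration: 45–59 − 290 → 9511
→ [4618, 10085, 3871, 9511, 17717]
Period 3.
Births: 10085 × 0.486 = 4901 ; 3871 × 0.252 = 975 → 5876
15–29: 4618 × 0.964 = 4452
30–44: 10085 × 0.956 = 9641
45–59: 3871 × 0.932 = 3608
60–74: 9511 × 0.951 = 9045
Net migration: 45–59 − 290 → 3318
→ [5876, 4452, 9641, 3318, 9045]
Scenario A total after 3 periods: 32332
Scenario B projection —
Period 1.
Births: 11000 × 0.536 = 5896 ; 20300 × 0.252 = 5116 → 11012
15–29: 4200 × 0.964 = 4049
30–44: 11000 × 0.956 = 10516
45–59: 20300 × 0.932 = 18920
60–74: 6200 × 0.951 = 5896
Net migration: 45–59 − 290 → 18630
→ [11012, 4049, 10516, 18630, 5896]
Period 2.
Births: 4049 × 0.536 = 2170 ; 10516 × 0.252 = 2650 → 4820
15–29: 11012 × 0.964 = 10616
30–44: 4049 × 0.956 = 3871
45–59: 10516 × 0.932 = 9801
60–74: 18630 × 0.951 = 17717
Net migration: 45–59 − 290 → 9511
→ [4820, 10616, 3871, 9511, 17717]
Period 3.
Births: 10616 × 0.536 = 5690 ; 3871 × 0.252 = 975 → 6665
15–29: 4820 × 0.964 = 4646
30–44: 10616 × 0.956 = 10149
45–59: 3871 × 0.932 = 3608
60–74: 9511 × 0.951 = 9045
Net migration: 45–59 − 290 → 3318
→ [6665, 4646, 10149, 3318, 9045]
Scenario B total after 3 periods: 33823
Difference B − A = 33823 − 32332 = 1491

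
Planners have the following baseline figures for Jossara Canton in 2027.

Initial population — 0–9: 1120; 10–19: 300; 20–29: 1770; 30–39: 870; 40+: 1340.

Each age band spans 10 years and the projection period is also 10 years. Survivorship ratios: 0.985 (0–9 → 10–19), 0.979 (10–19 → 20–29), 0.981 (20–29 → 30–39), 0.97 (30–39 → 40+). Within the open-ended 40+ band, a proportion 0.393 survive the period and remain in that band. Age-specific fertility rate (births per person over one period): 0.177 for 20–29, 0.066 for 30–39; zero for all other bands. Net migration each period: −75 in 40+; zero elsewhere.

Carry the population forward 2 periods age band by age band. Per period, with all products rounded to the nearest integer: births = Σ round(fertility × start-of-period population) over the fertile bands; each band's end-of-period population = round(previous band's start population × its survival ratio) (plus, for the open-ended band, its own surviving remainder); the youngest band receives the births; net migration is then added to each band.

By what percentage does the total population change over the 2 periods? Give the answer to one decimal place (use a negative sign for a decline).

-25.6

Let group 1 be 0–9 through group 5 = 40+.
After projecting period 1:
Births: 1770 × 0.177 = 313  |  870 × 0.066 = 57 → total 370
Group 2: 1120 × 0.985 = 1103
Group 3: 300 × 0.979 = 294
Group 4: 1770 × 0.981 = 1736
Group 5: 870 × 0.97 + 1340 × 0.393 = 844 + 527 = 1371
Net migration: Group 5 − 75 → 1296
End of period: [370, 1103, 294, 1736, 1296]
After projecting period 2:
Births: 294 × 0.177 = 52  |  1736 × 0.066 = 115 → total 167
Group 2: 370 × 0.985 = 364
Group 3: 1103 × 0.979 = 1080
Group 4: 294 × 0.981 = 288
Group 5: 1736 × 0.97 + 1296 × 0.393 = 1684 + 509 = 2193
Net migration: Group 5 − 75 → 2118
End of period: [167, 364, 1080, 288, 2118]
Total: 5400 → 4017; change = -1383; percentage change = -25.6%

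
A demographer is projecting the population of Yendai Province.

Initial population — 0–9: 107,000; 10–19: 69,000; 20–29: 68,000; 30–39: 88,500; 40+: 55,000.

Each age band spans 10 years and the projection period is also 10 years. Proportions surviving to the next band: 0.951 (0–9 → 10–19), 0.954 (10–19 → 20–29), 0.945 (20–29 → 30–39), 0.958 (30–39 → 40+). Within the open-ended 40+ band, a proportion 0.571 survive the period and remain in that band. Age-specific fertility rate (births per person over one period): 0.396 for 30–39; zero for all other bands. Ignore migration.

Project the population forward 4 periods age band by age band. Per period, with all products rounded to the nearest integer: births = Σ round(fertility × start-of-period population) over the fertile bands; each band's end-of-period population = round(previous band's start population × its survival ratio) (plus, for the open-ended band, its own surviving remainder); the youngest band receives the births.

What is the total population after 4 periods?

Numbering the bands 1..5 from youngest to oldest:
Period 1:
Births: 88500 × 0.396 = 35046
Band 2: 107000 × 0.951 = 101757
Band 3: 69000 × 0.954 = 65826
Band 4: 68000 × 0.945 = 64260
Band 5: 88500 × 0.958 + 55000 × 0.571 = 84783 + 31405 = 116188
End of period: [35046, 101757, 65826, 64260, 116188]
Period 2:
Births: 64260 × 0.396 = 25447
Band 2: 35046 × 0.951 = 33329
Band 3: 101757 × 0.954 = 97076
Band 4: 65826 × 0.945 = 62206
Band 5: 64260 × 0.958 + 116188 × 0.571 = 61561 + 66343 = 127904
End of period: [25447, 33329, 97076, 62206, 127904]
Period 3:
Births: 62206 × 0.396 = 24634
Band 2: 25447 × 0.951 = 24200
Band 3: 33329 × 0.954 = 31796
Band 4: 97076 × 0.945 = 91737
Band 5: 62206 × 0.958 + 127904 × 0.571 = 59593 + 73033 = 132626
End of period: [24634, 24200, 31796, 91737, 132626]
Period 4:
Births: 91737 × 0.396 = 36328
Band 2: 24634 × 0.951 = 23427
Band 3: 24200 × 0.954 = 23087
Band 4: 31796 × 0.945 = 30047
Band 5: 91737 × 0.958 + 132626 × 0.571 = 87884 + 75729 = 163613
End of period: [36328, 23427, 23087, 30047, 163613]
Total after period 4: 36328 + 23427 + 23087 + 30047 + 163613 = 276502

276502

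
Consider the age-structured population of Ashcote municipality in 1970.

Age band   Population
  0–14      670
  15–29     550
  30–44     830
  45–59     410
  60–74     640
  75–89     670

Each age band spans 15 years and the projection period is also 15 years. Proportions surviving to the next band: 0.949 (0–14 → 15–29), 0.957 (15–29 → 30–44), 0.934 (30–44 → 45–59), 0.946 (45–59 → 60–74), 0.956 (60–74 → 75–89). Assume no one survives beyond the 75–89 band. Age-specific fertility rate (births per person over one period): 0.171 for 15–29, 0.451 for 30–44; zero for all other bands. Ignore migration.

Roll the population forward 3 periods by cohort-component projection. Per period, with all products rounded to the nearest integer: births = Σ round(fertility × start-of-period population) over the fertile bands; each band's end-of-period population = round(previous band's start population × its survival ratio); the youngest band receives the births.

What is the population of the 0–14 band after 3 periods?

351

Numbering the bands 1..6 from youngest to oldest:
Period 1.
Births: 550 × 0.171 = 94, 830 × 0.451 = 374 → 468
Band 2: 670 × 0.949 = 636
Band 3: 550 × 0.957 = 526
Band 4: 830 × 0.934 = 775
Band 5: 410 × 0.946 = 388
Band 6: 640 × 0.956 = 612
Giving 468 / 636 / 526 / 775 / 388 / 612.
Period 2.
Births: 636 × 0.171 = 109, 526 × 0.451 = 237 → 346
Band 2: 468 × 0.949 = 444
Band 3: 636 × 0.957 = 609
Band 4: 526 × 0.934 = 491
Band 5: 775 × 0.946 = 733
Band 6: 388 × 0.956 = 371
Giving 346 / 444 / 609 / 491 / 733 / 371.
Period 3.
Births: 444 × 0.171 = 76, 609 × 0.451 = 275 → 351
Band 2: 346 × 0.949 = 328
Band 3: 444 × 0.957 = 425
Band 4: 609 × 0.934 = 569
Band 5: 491 × 0.946 = 464
Band 6: 733 × 0.956 = 701
Giving 351 / 328 / 425 / 569 / 464 / 701.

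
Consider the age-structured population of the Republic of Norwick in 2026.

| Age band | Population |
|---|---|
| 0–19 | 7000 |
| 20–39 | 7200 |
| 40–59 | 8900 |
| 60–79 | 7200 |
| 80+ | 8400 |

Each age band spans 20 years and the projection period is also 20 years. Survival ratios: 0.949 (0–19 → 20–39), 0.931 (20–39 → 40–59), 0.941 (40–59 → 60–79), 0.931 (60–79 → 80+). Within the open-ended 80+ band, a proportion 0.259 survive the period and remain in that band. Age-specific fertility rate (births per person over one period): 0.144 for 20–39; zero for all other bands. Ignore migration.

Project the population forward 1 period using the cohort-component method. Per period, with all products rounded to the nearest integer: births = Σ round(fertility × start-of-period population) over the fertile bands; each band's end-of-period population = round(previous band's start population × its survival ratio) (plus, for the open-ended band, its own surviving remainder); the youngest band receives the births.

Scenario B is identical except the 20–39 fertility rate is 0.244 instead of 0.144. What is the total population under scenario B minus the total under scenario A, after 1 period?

— Period 1 —
Births: 7200 × 0.144 = 1037
20–39: 7000 × 0.949 = 6643
40–59: 7200 × 0.931 = 6703
60–79: 8900 × 0.941 = 8375
80+: 7200 × 0.931 + 8400 × 0.259 = 6703 + 2176 = 8879
Population now: 0–19=1037, 20–39=6643, 40–59=6703, 60–79=8375, 80+=8879
Scenario A total after 1 period: 31637
Scenario B projection —
— Period 1 —
Births: 7200 × 0.244 = 1757
20–39: 7000 × 0.949 = 6643
40–59: 7200 × 0.931 = 6703
60–79: 8900 × 0.941 = 8375
80+: 7200 × 0.931 + 8400 × 0.259 = 6703 + 2176 = 8879
Population now: 0–19=1757, 20–39=6643, 40–59=6703, 60–79=8375, 80+=8879
Scenario B total after 1 period: 32357
Difference B − A = 32357 − 31637 = 720

720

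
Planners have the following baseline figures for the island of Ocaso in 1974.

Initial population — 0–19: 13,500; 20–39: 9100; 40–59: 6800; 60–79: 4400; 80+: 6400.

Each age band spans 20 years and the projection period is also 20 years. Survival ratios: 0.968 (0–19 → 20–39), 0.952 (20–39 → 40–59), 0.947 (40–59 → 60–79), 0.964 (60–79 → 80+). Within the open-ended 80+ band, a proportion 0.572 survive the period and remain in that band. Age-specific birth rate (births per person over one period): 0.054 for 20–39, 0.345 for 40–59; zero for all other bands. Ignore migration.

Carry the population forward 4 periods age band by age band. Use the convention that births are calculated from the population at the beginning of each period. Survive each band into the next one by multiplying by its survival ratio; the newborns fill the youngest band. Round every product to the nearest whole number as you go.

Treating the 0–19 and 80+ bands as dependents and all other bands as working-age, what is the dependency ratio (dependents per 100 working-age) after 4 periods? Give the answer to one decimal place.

— Period 1 —
Births: 9100 × 0.054 = 491, 6800 × 0.345 = 2346 → 2837
20–39: 13500 × 0.968 = 13068
40–59: 9100 × 0.952 = 8663
60–79: 6800 × 0.947 = 6440
80+: 4400 × 0.964 + 6400 × 0.572 = 4242 + 3661 = 7903
→ [2837, 13068, 8663, 6440, 7903]
— Period 2 —
Births: 13068 × 0.054 = 706, 8663 × 0.345 = 2989 → 3695
20–39: 2837 × 0.968 = 2746
40–59: 13068 × 0.952 = 12441
60–79: 8663 × 0.947 = 8204
80+: 6440 × 0.964 + 7903 × 0.572 = 6208 + 4521 = 10729
→ [3695, 2746, 12441, 8204, 10729]
— Period 3 —
Births: 2746 × 0.054 = 148, 12441 × 0.345 = 4292 → 4440
20–39: 3695 × 0.968 = 3577
40–59: 2746 × 0.952 = 2614
60–79: 12441 × 0.947 = 11782
80+: 8204 × 0.964 + 10729 × 0.572 = 7909 + 6137 = 14046
→ [4440, 3577, 2614, 11782, 14046]
— Period 4 —
Births: 3577 × 0.054 = 193, 2614 × 0.345 = 902 → 1095
20–39: 4440 × 0.968 = 4298
40–59: 3577 × 0.952 = 3405
60–79: 2614 × 0.947 = 2475
80+: 11782 × 0.964 + 14046 × 0.572 = 11358 + 8034 = 19392
→ [1095, 4298, 3405, 2475, 19392]
Dependents (band 0–19 + band 80+) = 1095 + 19392 = 20487; working-age = 10178; ratio = 20487/10178 × 100 = 201.3

201.3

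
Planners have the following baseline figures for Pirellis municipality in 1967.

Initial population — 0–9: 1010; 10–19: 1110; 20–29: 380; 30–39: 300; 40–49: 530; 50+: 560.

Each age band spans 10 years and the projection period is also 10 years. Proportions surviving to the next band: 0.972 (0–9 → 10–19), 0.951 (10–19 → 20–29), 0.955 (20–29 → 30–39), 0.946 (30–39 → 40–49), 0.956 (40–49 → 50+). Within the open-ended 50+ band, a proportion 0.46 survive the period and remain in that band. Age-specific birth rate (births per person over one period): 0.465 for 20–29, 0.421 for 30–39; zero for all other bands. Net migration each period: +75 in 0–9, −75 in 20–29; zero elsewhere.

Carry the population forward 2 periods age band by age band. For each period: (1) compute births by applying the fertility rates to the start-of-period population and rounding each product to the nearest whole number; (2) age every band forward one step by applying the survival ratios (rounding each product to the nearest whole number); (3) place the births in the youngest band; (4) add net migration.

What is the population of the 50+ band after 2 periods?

[period 1]
Births: 380 × 0.465 = 177, 300 × 0.421 = 126 → 303
10–19: 1010 × 0.972 = 982
20–29: 1110 × 0.951 = 1056
30–39: 380 × 0.955 = 363
40–49: 300 × 0.946 = 284
50+: 530 × 0.956 + 560 × 0.46 = 507 + 258 = 765
Net migration: 0–9 + 75 → 378; 20–29 − 75 → 981
End of period: [378, 982, 981, 363, 284, 765]
[period 2]
Births: 981 × 0.465 = 456, 363 × 0.421 = 153 → 609
10–19: 378 × 0.972 = 367
20–29: 982 × 0.951 = 934
30–39: 981 × 0.955 = 937
40–49: 363 × 0.946 = 343
50+: 284 × 0.956 + 765 × 0.46 = 272 + 352 = 624
Net migration: 0–9 + 75 → 684; 20–29 − 75 → 859
End of period: [684, 367, 859, 937, 343, 624]

624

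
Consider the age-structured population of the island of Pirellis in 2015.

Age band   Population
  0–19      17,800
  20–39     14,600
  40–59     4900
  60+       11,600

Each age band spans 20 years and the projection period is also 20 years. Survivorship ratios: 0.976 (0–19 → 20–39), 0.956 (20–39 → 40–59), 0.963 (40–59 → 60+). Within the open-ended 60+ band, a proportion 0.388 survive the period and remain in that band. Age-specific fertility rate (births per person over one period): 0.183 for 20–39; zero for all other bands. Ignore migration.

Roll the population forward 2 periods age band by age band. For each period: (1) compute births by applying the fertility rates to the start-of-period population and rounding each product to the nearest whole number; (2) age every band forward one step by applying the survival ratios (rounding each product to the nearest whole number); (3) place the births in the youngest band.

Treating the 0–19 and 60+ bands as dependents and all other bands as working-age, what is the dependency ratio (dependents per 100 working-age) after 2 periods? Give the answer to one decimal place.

Period 1.
Births: 14600 × 0.183 = 2672
20–39: 17800 × 0.976 = 17373
40–59: 14600 × 0.956 = 13958
60+: 4900 × 0.963 + 11600 × 0.388 = 4719 + 4501 = 9220
Population now: 0–19=2672, 20–39=17373, 40–59=13958, 60+=9220
Period 2.
Births: 17373 × 0.183 = 3179
20–39: 2672 × 0.976 = 2608
40–59: 17373 × 0.956 = 16609
60+: 13958 × 0.963 + 9220 × 0.388 = 13442 + 3577 = 17019
Population now: 0–19=3179, 20–39=2608, 40–59=16609, 60+=17019
Dependents (band 0–19 + band 60+) = 3179 + 17019 = 20198; working-age = 19217; ratio = 20198/19217 × 100 = 105.1

105.1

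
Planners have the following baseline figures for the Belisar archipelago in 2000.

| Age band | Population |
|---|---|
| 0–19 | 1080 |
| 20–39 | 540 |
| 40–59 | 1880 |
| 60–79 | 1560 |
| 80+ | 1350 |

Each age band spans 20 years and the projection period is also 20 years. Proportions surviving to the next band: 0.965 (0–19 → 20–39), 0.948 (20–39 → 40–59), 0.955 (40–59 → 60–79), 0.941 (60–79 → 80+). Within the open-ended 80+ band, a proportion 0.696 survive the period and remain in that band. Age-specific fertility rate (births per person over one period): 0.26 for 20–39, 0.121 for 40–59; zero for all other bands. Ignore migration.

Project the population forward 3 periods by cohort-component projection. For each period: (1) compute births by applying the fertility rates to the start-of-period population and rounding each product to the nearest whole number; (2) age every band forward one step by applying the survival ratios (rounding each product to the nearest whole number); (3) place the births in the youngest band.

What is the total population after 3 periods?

4615

Call the groups 1 to 5, youngest first.
[period 1]
Births: 540 × 0.26 = 140  |  1880 × 0.121 = 227 → total 367
Group 2: 1080 × 0.965 = 1042
Group 3: 540 × 0.948 = 512
Group 4: 1880 × 0.955 = 1795
Group 5: 1560 × 0.941 + 1350 × 0.696 = 1468 + 940 = 2408
Giving 367 / 1042 / 512 / 1795 / 2408.
[period 2]
Births: 1042 × 0.26 = 271  |  512 × 0.121 = 62 → total 333
Group 2: 367 × 0.965 = 354
Group 3: 1042 × 0.948 = 988
Group 4: 512 × 0.955 = 489
Group 5: 1795 × 0.941 + 2408 × 0.696 = 1689 + 1676 = 3365
Giving 333 / 354 / 988 / 489 / 3365.
[period 3]
Births: 354 × 0.26 = 92  |  988 × 0.121 = 120 → total 212
Group 2: 333 × 0.965 = 321
Group 3: 354 × 0.948 = 336
Group 4: 988 × 0.955 = 944
Group 5: 489 × 0.941 + 3365 × 0.696 = 460 + 2342 = 2802
Giving 212 / 321 / 336 / 944 / 2802.
Total after period 3: 212 + 321 + 336 + 944 + 2802 = 4615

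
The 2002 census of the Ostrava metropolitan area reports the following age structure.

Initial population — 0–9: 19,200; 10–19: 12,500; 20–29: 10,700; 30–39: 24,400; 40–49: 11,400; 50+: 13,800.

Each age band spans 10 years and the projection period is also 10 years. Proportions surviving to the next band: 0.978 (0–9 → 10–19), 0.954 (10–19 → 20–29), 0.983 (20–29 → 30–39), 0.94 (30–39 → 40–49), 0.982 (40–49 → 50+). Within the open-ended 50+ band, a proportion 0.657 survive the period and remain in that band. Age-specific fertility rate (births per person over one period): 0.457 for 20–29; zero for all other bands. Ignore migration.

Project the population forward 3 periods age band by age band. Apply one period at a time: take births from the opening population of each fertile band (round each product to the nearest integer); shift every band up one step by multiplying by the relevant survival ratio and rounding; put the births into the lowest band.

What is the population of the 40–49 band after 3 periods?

11019

Period 1:
Births: 10700 × 0.457 = 4890
10–19: 19200 × 0.978 = 18778
20–29: 12500 × 0.954 = 11925
30–39: 10700 × 0.983 = 10518
40–49: 24400 × 0.94 = 22936
50+: 11400 × 0.982 + 13800 × 0.657 = 11195 + 9067 = 20262
→ [4890, 18778, 11925, 10518, 22936, 20262]
Period 2:
Births: 11925 × 0.457 = 5450
10–19: 4890 × 0.978 = 4782
20–29: 18778 × 0.954 = 17914
30–39: 11925 × 0.983 = 11722
40–49: 10518 × 0.94 = 9887
50+: 22936 × 0.982 + 20262 × 0.657 = 22523 + 13312 = 35835
→ [5450, 4782, 17914, 11722, 9887, 35835]
Period 3:
Births: 17914 × 0.457 = 8187
10–19: 5450 × 0.978 = 5330
20–29: 4782 × 0.954 = 4562
30–39: 17914 × 0.983 = 17609
40–49: 11722 × 0.94 = 11019
50+: 9887 × 0.982 + 35835 × 0.657 = 9709 + 23544 = 33253
→ [8187, 5330, 4562, 17609, 11019, 33253]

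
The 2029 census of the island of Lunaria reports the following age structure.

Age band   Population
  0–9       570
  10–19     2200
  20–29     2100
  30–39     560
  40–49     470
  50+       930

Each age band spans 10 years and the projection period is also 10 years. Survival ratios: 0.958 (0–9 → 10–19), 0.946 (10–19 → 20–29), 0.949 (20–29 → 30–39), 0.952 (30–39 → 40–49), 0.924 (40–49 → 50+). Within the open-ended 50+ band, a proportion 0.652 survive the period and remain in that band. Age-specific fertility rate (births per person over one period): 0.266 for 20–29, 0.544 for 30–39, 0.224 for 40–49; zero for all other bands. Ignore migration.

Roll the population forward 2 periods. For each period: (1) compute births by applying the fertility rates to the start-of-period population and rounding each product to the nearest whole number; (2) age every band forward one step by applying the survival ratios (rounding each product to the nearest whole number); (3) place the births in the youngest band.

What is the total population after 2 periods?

Period 1.
Births: 2100 × 0.266 = 559 ; 560 × 0.544 = 305 ; 470 × 0.224 = 105 — total 969
10–19: 570 × 0.958 = 546
20–29: 2200 × 0.946 = 2081
30–39: 2100 × 0.949 = 1993
40–49: 560 × 0.952 = 533
50+: 470 × 0.924 + 930 × 0.652 = 434 + 606 = 1040
End of period: [969, 546, 2081, 1993, 533, 1040]
Period 2.
Births: 2081 × 0.266 = 554 ; 1993 × 0.544 = 1084 ; 533 × 0.224 = 119 — total 1757
10–19: 969 × 0.958 = 928
20–29: 546 × 0.946 = 517
30–39: 2081 × 0.949 = 1975
40–49: 1993 × 0.952 = 1897
50+: 533 × 0.924 + 1040 × 0.652 = 492 + 678 = 1170
End of period: [1757, 928, 517, 1975, 1897, 1170]
Total after period 2: 1757 + 928 + 517 + 1975 + 1897 + 1170 = 8244

8244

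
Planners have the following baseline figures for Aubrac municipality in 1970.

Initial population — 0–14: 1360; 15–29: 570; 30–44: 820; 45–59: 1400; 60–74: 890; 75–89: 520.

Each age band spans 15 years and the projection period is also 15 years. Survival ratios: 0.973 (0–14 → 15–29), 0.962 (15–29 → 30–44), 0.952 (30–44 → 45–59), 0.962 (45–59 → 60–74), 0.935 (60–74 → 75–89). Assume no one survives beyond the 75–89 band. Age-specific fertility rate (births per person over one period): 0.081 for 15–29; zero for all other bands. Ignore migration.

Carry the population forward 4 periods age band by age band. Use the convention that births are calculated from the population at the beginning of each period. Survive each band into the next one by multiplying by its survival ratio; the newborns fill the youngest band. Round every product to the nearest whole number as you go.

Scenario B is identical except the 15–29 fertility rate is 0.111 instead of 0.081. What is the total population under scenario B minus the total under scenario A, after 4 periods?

64

[period 1]
Births: 570 × 0.081 = 46
15–29: 1360 × 0.973 = 1323
30–44: 570 × 0.962 = 548
45–59: 820 × 0.952 = 781
60–74: 1400 × 0.962 = 1347
75–89: 890 × 0.935 = 832
Giving 46 / 1323 / 548 / 781 / 1347 / 832.
[period 2]
Births: 1323 × 0.081 = 107
15–29: 46 × 0.973 = 45
30–44: 1323 × 0.962 = 1273
45–59: 548 × 0.952 = 522
60–74: 781 × 0.962 = 751
75–89: 1347 × 0.935 = 1259
Giving 107 / 45 / 1273 / 522 / 751 / 1259.
[period 3]
Births: 45 × 0.081 = 4
15–29: 107 × 0.973 = 104
30–44: 45 × 0.962 = 43
45–59: 1273 × 0.952 = 1212
60–74: 522 × 0.962 = 502
75–89: 751 × 0.935 = 702
Giving 4 / 104 / 43 / 1212 / 502 / 702.
[period 4]
Births: 104 × 0.081 = 8
15–29: 4 × 0.973 = 4
30–44: 104 × 0.962 = 100
45–59: 43 × 0.952 = 41
60–74: 1212 × 0.962 = 1166
75–89: 502 × 0.935 = 469
Giving 8 / 4 / 100 / 41 / 1166 / 469.
Scenario A total after 4 periods: 1788
Scenario B projection —
[period 1]
Births: 570 × 0.111 = 63
15–29: 1360 × 0.973 = 1323
30–44: 570 × 0.962 = 548
45–59: 820 × 0.952 = 781
60–74: 1400 × 0.962 = 1347
75–89: 890 × 0.935 = 832
Giving 63 / 1323 / 548 / 781 / 1347 / 832.
[period 2]
Births: 1323 × 0.111 = 147
15–29: 63 × 0.973 = 61
30–44: 1323 × 0.962 = 1273
45–59: 548 × 0.952 = 522
60–74: 781 × 0.962 = 751
75–89: 1347 × 0.935 = 1259
Giving 147 / 61 / 1273 / 522 / 751 / 1259.
[period 3]
Births: 61 × 0.111 = 7
15–29: 147 × 0.973 = 143
30–44: 61 × 0.962 = 59
45–59: 1273 × 0.952 = 1212
60–74: 522 × 0.962 = 502
75–89: 751 × 0.935 = 702
Giving 7 / 143 / 59 / 1212 / 502 / 702.
[period 4]
Births: 143 × 0.111 = 16
15–29: 7 × 0.973 = 7
30–44: 143 × 0.962 = 138
45–59: 59 × 0.952 = 56
60–74: 1212 × 0.962 = 1166
75–89: 502 × 0.935 = 469
Giving 16 / 7 / 138 / 56 / 1166 / 469.
Scenario B total after 4 periods: 1852
Difference B − A = 1852 − 1788 = 64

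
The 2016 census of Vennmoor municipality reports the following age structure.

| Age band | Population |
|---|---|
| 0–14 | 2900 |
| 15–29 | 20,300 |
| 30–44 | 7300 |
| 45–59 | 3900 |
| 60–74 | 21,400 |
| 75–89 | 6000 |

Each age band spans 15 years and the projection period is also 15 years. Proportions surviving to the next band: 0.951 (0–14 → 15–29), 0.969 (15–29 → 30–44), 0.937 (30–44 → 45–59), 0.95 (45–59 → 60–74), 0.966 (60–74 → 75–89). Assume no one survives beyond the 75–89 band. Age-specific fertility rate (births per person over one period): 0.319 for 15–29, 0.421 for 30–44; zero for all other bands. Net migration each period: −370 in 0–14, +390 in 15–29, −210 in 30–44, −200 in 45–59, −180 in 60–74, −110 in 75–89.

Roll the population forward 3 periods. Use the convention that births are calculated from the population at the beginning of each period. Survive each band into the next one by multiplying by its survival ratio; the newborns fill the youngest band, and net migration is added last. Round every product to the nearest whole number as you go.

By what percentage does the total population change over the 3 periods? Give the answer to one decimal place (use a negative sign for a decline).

-25.0

After projecting period 1:
Births: 20300 × 0.319 = 6476, 7300 × 0.421 = 3073 → total 9549
15–29: 2900 × 0.951 = 2758
30–44: 20300 × 0.969 = 19671
45–59: 7300 × 0.937 = 6840
60–74: 3900 × 0.95 = 3705
75–89: 21400 × 0.966 = 20672
Net migration: 0–14 − 370 → 9179; 15–29 + 390 → 3148; 30–44 − 210 → 19461; 45–59 − 200 → 6640; 60–74 − 180 → 3525; 75–89 − 110 → 20562
→ [9179, 3148, 19461, 6640, 3525, 20562]
After projecting period 2:
Births: 3148 × 0.319 = 1004, 19461 × 0.421 = 8193 → total 9197
15–29: 9179 × 0.951 = 8729
30–44: 3148 × 0.969 = 3050
45–59: 19461 × 0.937 = 18235
60–74: 6640 × 0.95 = 6308
75–89: 3525 × 0.966 = 3405
Net migration: 0–14 − 370 → 8827; 15–29 + 390 → 9119; 30–44 − 210 → 2840; 45–59 − 200 → 18035; 60–74 − 180 → 6128; 75–89 − 110 → 3295
→ [8827, 9119, 2840, 18035, 6128, 3295]
After projecting period 3:
Births: 9119 × 0.319 = 2909, 2840 × 0.421 = 1196 → total 4105
15–29: 8827 × 0.951 = 8394
30–44: 9119 × 0.969 = 8836
45–59: 2840 × 0.937 = 2661
60–74: 18035 × 0.95 = 17133
75–89: 6128 × 0.966 = 5920
Net migration: 0–14 − 370 → 3735; 15–29 + 390 → 8784; 30–44 − 210 → 8626; 45–59 − 200 → 2461; 60–74 − 180 → 16953; 75–89 − 110 → 5810
→ [3735, 8784, 8626, 2461, 16953, 5810]
Total: 61800 → 46369; change = -15431; percentage change = -25.0%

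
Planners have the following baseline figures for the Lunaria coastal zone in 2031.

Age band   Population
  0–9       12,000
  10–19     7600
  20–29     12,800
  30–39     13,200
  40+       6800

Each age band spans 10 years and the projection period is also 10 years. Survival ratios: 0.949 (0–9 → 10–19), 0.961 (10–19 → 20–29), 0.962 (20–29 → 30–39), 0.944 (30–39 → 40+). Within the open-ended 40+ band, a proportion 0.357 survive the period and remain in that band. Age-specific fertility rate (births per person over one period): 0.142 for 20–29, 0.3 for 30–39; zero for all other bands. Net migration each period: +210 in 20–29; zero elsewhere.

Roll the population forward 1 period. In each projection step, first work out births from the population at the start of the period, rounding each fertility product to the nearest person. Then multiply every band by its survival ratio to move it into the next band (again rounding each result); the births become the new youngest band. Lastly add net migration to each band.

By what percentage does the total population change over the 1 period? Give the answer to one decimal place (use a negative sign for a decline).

Call the bands 1 to 5, youngest first.
Period 1:
Births: 12800 × 0.142 = 1818, 13200 × 0.3 = 3960 ⇒ total 5778
Band 2: 12000 × 0.949 = 11388
Band 3: 7600 × 0.961 = 7304
Band 4: 12800 × 0.962 = 12314
Band 5: 13200 × 0.944 + 6800 × 0.357 = 12461 + 2428 = 14889
Net migration: Band 3 + 210 → 7514
Population now: 0–9=5778, 10–19=11388, 20–29=7514, 30–39=12314, 40+=14889
Total: 52400 → 51883; change = -517; percentage change = -1.0%

-1.0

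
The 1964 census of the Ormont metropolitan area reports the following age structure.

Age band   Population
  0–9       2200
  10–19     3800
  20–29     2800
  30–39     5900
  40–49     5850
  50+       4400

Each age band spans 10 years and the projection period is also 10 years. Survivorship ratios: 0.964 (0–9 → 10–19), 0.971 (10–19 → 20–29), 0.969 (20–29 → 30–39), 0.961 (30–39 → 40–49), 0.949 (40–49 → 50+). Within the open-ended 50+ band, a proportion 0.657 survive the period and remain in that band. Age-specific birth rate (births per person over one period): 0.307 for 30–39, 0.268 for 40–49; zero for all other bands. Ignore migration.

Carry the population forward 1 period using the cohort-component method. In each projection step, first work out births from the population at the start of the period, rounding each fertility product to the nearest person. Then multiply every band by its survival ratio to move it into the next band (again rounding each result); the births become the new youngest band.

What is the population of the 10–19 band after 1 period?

Period 1.
Births: 5900 * 0.307 = 1811, 5850 * 0.268 = 1568 → 3379
10–19: 2200 * 0.964 = 2121
20–29: 3800 * 0.971 = 3690
30–39: 2800 * 0.969 = 2713
40–49: 5900 * 0.961 = 5670
50+: 5850 * 0.949 + 4400 * 0.657 = 5552 + 2891 = 8443
Population now: 0–9=3379, 10–19=2121, 20–29=3690, 30–39=2713, 40–49=5670, 50+=8443

2121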